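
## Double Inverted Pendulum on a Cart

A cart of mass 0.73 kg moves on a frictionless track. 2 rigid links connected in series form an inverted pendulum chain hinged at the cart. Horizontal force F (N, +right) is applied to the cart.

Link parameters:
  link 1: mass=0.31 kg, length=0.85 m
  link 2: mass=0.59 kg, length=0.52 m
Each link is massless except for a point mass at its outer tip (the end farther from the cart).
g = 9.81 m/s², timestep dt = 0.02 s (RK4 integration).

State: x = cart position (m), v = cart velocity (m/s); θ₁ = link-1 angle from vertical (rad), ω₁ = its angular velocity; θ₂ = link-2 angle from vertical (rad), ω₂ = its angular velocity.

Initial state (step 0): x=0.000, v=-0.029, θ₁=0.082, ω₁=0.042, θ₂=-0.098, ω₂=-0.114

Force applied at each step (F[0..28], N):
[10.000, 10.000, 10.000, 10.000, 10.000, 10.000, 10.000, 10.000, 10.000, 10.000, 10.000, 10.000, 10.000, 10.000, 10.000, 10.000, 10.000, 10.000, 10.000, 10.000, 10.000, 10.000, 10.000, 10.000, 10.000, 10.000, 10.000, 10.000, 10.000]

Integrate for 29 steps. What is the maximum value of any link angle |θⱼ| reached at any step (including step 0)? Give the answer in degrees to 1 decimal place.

apply F[0]=+10.000 → step 1: x=0.002, v=0.225, θ₁=0.081, ω₁=-0.156, θ₂=-0.102, ω₂=-0.319
apply F[1]=+10.000 → step 2: x=0.009, v=0.479, θ₁=0.076, ω₁=-0.355, θ₂=-0.111, ω₂=-0.524
apply F[2]=+10.000 → step 3: x=0.021, v=0.736, θ₁=0.067, ω₁=-0.561, θ₂=-0.123, ω₂=-0.728
apply F[3]=+10.000 → step 4: x=0.038, v=0.996, θ₁=0.053, ω₁=-0.775, θ₂=-0.140, ω₂=-0.926
apply F[4]=+10.000 → step 5: x=0.061, v=1.260, θ₁=0.036, ω₁=-1.003, θ₂=-0.160, ω₂=-1.115
apply F[5]=+10.000 → step 6: x=0.089, v=1.529, θ₁=0.013, ω₁=-1.247, θ₂=-0.184, ω₂=-1.289
apply F[6]=+10.000 → step 7: x=0.122, v=1.803, θ₁=-0.015, ω₁=-1.512, θ₂=-0.212, ω₂=-1.444
apply F[7]=+10.000 → step 8: x=0.161, v=2.082, θ₁=-0.048, ω₁=-1.800, θ₂=-0.242, ω₂=-1.571
apply F[8]=+10.000 → step 9: x=0.205, v=2.363, θ₁=-0.087, ω₁=-2.112, θ₂=-0.274, ω₂=-1.665
apply F[9]=+10.000 → step 10: x=0.256, v=2.644, θ₁=-0.132, ω₁=-2.448, θ₂=-0.308, ω₂=-1.719
apply F[10]=+10.000 → step 11: x=0.311, v=2.920, θ₁=-0.185, ω₁=-2.805, θ₂=-0.343, ω₂=-1.731
apply F[11]=+10.000 → step 12: x=0.372, v=3.184, θ₁=-0.244, ω₁=-3.172, θ₂=-0.377, ω₂=-1.703
apply F[12]=+10.000 → step 13: x=0.438, v=3.429, θ₁=-0.312, ω₁=-3.537, θ₂=-0.411, ω₂=-1.648
apply F[13]=+10.000 → step 14: x=0.509, v=3.644, θ₁=-0.386, ω₁=-3.879, θ₂=-0.443, ω₂=-1.588
apply F[14]=+10.000 → step 15: x=0.584, v=3.822, θ₁=-0.466, ω₁=-4.179, θ₂=-0.474, ω₂=-1.554
apply F[15]=+10.000 → step 16: x=0.662, v=3.959, θ₁=-0.553, ω₁=-4.423, θ₂=-0.506, ω₂=-1.579
apply F[16]=+10.000 → step 17: x=0.742, v=4.057, θ₁=-0.643, ω₁=-4.603, θ₂=-0.538, ω₂=-1.687
apply F[17]=+10.000 → step 18: x=0.824, v=4.119, θ₁=-0.736, ω₁=-4.722, θ₂=-0.574, ω₂=-1.889
apply F[18]=+10.000 → step 19: x=0.907, v=4.151, θ₁=-0.832, ω₁=-4.791, θ₂=-0.614, ω₂=-2.182
apply F[19]=+10.000 → step 20: x=0.990, v=4.159, θ₁=-0.928, ω₁=-4.818, θ₂=-0.662, ω₂=-2.557
apply F[20]=+10.000 → step 21: x=1.073, v=4.146, θ₁=-1.024, ω₁=-4.812, θ₂=-0.717, ω₂=-3.002
apply F[21]=+10.000 → step 22: x=1.155, v=4.114, θ₁=-1.120, ω₁=-4.779, θ₂=-0.782, ω₂=-3.504
apply F[22]=+10.000 → step 23: x=1.237, v=4.062, θ₁=-1.215, ω₁=-4.722, θ₂=-0.858, ω₂=-4.051
apply F[23]=+10.000 → step 24: x=1.318, v=3.990, θ₁=-1.309, ω₁=-4.644, θ₂=-0.944, ω₂=-4.634
apply F[24]=+10.000 → step 25: x=1.397, v=3.895, θ₁=-1.401, ω₁=-4.549, θ₂=-1.043, ω₂=-5.240
apply F[25]=+10.000 → step 26: x=1.473, v=3.773, θ₁=-1.491, ω₁=-4.443, θ₂=-1.154, ω₂=-5.857
apply F[26]=+10.000 → step 27: x=1.547, v=3.619, θ₁=-1.578, ω₁=-4.340, θ₂=-1.277, ω₂=-6.467
apply F[27]=+10.000 → step 28: x=1.618, v=3.427, θ₁=-1.664, ω₁=-4.259, θ₂=-1.412, ω₂=-7.045
apply F[28]=+10.000 → step 29: x=1.684, v=3.193, θ₁=-1.749, ω₁=-4.231, θ₂=-1.559, ω₂=-7.556
Max |angle| over trajectory = 1.749 rad = 100.2°.

Answer: 100.2°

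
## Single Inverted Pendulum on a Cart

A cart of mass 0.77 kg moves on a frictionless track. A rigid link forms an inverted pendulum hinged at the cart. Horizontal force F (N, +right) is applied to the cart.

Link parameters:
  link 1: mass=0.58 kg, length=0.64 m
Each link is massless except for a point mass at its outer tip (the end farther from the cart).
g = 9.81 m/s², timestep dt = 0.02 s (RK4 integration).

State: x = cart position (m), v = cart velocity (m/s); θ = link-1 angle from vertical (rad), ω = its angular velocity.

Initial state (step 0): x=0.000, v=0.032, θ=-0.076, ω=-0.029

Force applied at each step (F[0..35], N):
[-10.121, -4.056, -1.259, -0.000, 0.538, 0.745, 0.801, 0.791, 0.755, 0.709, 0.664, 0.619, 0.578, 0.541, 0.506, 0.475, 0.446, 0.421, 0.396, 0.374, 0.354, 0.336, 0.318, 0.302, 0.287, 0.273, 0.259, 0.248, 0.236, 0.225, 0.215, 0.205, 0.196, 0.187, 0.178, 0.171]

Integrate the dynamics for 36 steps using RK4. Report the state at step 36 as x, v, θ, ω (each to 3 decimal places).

apply F[0]=-10.121 → step 1: x=-0.002, v=-0.219, θ=-0.073, ω=0.339
apply F[1]=-4.056 → step 2: x=-0.007, v=-0.314, θ=-0.065, ω=0.466
apply F[2]=-1.259 → step 3: x=-0.014, v=-0.338, θ=-0.055, ω=0.484
apply F[3]=-0.000 → step 4: x=-0.020, v=-0.330, θ=-0.046, ω=0.457
apply F[4]=+0.538 → step 5: x=-0.027, v=-0.310, θ=-0.037, ω=0.413
apply F[5]=+0.745 → step 6: x=-0.033, v=-0.286, θ=-0.029, ω=0.365
apply F[6]=+0.801 → step 7: x=-0.038, v=-0.261, θ=-0.023, ω=0.319
apply F[7]=+0.791 → step 8: x=-0.043, v=-0.238, θ=-0.017, ω=0.277
apply F[8]=+0.755 → step 9: x=-0.048, v=-0.216, θ=-0.012, ω=0.238
apply F[9]=+0.709 → step 10: x=-0.052, v=-0.197, θ=-0.007, ω=0.205
apply F[10]=+0.664 → step 11: x=-0.056, v=-0.179, θ=-0.003, ω=0.175
apply F[11]=+0.619 → step 12: x=-0.059, v=-0.162, θ=-0.000, ω=0.149
apply F[12]=+0.578 → step 13: x=-0.062, v=-0.147, θ=0.003, ω=0.126
apply F[13]=+0.541 → step 14: x=-0.065, v=-0.134, θ=0.005, ω=0.106
apply F[14]=+0.506 → step 15: x=-0.068, v=-0.122, θ=0.007, ω=0.089
apply F[15]=+0.475 → step 16: x=-0.070, v=-0.111, θ=0.009, ω=0.074
apply F[16]=+0.446 → step 17: x=-0.072, v=-0.100, θ=0.010, ω=0.061
apply F[17]=+0.421 → step 18: x=-0.074, v=-0.091, θ=0.011, ω=0.049
apply F[18]=+0.396 → step 19: x=-0.076, v=-0.082, θ=0.012, ω=0.039
apply F[19]=+0.374 → step 20: x=-0.077, v=-0.074, θ=0.013, ω=0.031
apply F[20]=+0.354 → step 21: x=-0.079, v=-0.067, θ=0.013, ω=0.023
apply F[21]=+0.336 → step 22: x=-0.080, v=-0.060, θ=0.014, ω=0.017
apply F[22]=+0.318 → step 23: x=-0.081, v=-0.054, θ=0.014, ω=0.011
apply F[23]=+0.302 → step 24: x=-0.082, v=-0.048, θ=0.014, ω=0.006
apply F[24]=+0.287 → step 25: x=-0.083, v=-0.043, θ=0.014, ω=0.002
apply F[25]=+0.273 → step 26: x=-0.084, v=-0.038, θ=0.014, ω=-0.001
apply F[26]=+0.259 → step 27: x=-0.084, v=-0.033, θ=0.014, ω=-0.004
apply F[27]=+0.248 → step 28: x=-0.085, v=-0.029, θ=0.014, ω=-0.007
apply F[28]=+0.236 → step 29: x=-0.086, v=-0.025, θ=0.014, ω=-0.009
apply F[29]=+0.225 → step 30: x=-0.086, v=-0.021, θ=0.014, ω=-0.011
apply F[30]=+0.215 → step 31: x=-0.086, v=-0.017, θ=0.013, ω=-0.012
apply F[31]=+0.205 → step 32: x=-0.087, v=-0.014, θ=0.013, ω=-0.014
apply F[32]=+0.196 → step 33: x=-0.087, v=-0.011, θ=0.013, ω=-0.015
apply F[33]=+0.187 → step 34: x=-0.087, v=-0.008, θ=0.012, ω=-0.015
apply F[34]=+0.178 → step 35: x=-0.087, v=-0.005, θ=0.012, ω=-0.016
apply F[35]=+0.171 → step 36: x=-0.087, v=-0.002, θ=0.012, ω=-0.016

Answer: x=-0.087, v=-0.002, θ=0.012, ω=-0.016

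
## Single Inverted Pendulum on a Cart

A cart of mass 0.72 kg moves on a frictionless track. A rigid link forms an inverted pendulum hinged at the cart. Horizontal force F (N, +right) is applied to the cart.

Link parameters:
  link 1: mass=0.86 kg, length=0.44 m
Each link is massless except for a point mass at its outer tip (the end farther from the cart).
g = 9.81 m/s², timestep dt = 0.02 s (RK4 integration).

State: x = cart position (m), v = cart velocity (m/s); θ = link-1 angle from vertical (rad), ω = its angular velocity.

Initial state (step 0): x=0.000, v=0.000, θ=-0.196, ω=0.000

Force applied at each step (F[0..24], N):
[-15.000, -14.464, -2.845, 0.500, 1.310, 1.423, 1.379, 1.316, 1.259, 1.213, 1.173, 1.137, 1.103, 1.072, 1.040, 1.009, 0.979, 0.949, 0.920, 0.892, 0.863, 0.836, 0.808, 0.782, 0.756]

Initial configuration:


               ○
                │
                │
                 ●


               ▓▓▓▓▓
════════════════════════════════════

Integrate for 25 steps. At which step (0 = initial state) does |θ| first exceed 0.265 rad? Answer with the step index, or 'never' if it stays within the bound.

Answer: never

Derivation:
apply F[0]=-15.000 → step 1: x=-0.004, v=-0.357, θ=-0.189, ω=0.710
apply F[1]=-14.464 → step 2: x=-0.014, v=-0.706, θ=-0.168, ω=1.412
apply F[2]=-2.845 → step 3: x=-0.029, v=-0.752, θ=-0.139, ω=1.446
apply F[3]=+0.500 → step 4: x=-0.043, v=-0.712, θ=-0.112, ω=1.301
apply F[4]=+1.310 → step 5: x=-0.057, v=-0.655, θ=-0.088, ω=1.127
apply F[5]=+1.423 → step 6: x=-0.070, v=-0.599, θ=-0.067, ω=0.966
apply F[6]=+1.379 → step 7: x=-0.081, v=-0.548, θ=-0.049, ω=0.824
apply F[7]=+1.316 → step 8: x=-0.092, v=-0.502, θ=-0.034, ω=0.702
apply F[8]=+1.259 → step 9: x=-0.101, v=-0.461, θ=-0.021, ω=0.597
apply F[9]=+1.213 → step 10: x=-0.110, v=-0.424, θ=-0.010, ω=0.506
apply F[10]=+1.173 → step 11: x=-0.118, v=-0.390, θ=-0.000, ω=0.427
apply F[11]=+1.137 → step 12: x=-0.126, v=-0.359, θ=0.008, ω=0.359
apply F[12]=+1.103 → step 13: x=-0.133, v=-0.331, θ=0.014, ω=0.300
apply F[13]=+1.072 → step 14: x=-0.139, v=-0.306, θ=0.020, ω=0.249
apply F[14]=+1.040 → step 15: x=-0.145, v=-0.282, θ=0.024, ω=0.205
apply F[15]=+1.009 → step 16: x=-0.150, v=-0.260, θ=0.028, ω=0.167
apply F[16]=+0.979 → step 17: x=-0.155, v=-0.240, θ=0.031, ω=0.134
apply F[17]=+0.949 → step 18: x=-0.160, v=-0.221, θ=0.033, ω=0.106
apply F[18]=+0.920 → step 19: x=-0.164, v=-0.203, θ=0.035, ω=0.082
apply F[19]=+0.892 → step 20: x=-0.168, v=-0.187, θ=0.037, ω=0.061
apply F[20]=+0.863 → step 21: x=-0.172, v=-0.172, θ=0.038, ω=0.043
apply F[21]=+0.836 → step 22: x=-0.175, v=-0.158, θ=0.038, ω=0.027
apply F[22]=+0.808 → step 23: x=-0.178, v=-0.144, θ=0.039, ω=0.014
apply F[23]=+0.782 → step 24: x=-0.181, v=-0.132, θ=0.039, ω=0.003
apply F[24]=+0.756 → step 25: x=-0.183, v=-0.120, θ=0.039, ω=-0.007
max |θ| = 0.196 ≤ 0.265 over all 26 states.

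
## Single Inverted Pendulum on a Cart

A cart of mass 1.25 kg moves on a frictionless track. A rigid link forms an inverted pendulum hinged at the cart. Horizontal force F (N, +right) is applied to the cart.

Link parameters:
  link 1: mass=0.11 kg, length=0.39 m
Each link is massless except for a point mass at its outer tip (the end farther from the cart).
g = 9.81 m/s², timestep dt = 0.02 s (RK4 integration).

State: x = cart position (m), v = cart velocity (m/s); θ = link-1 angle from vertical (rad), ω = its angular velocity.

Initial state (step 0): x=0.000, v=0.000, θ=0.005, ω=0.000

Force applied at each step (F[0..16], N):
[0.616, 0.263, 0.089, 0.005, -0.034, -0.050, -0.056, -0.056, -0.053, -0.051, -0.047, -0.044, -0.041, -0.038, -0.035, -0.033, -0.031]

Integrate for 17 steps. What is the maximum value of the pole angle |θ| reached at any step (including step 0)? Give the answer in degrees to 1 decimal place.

Answer: 0.3°

Derivation:
apply F[0]=+0.616 → step 1: x=0.000, v=0.010, θ=0.005, ω=-0.023
apply F[1]=+0.263 → step 2: x=0.000, v=0.014, θ=0.004, ω=-0.031
apply F[2]=+0.089 → step 3: x=0.001, v=0.015, θ=0.004, ω=-0.032
apply F[3]=+0.005 → step 4: x=0.001, v=0.015, θ=0.003, ω=-0.031
apply F[4]=-0.034 → step 5: x=0.001, v=0.015, θ=0.002, ω=-0.028
apply F[5]=-0.050 → step 6: x=0.002, v=0.014, θ=0.002, ω=-0.025
apply F[6]=-0.056 → step 7: x=0.002, v=0.013, θ=0.001, ω=-0.022
apply F[7]=-0.056 → step 8: x=0.002, v=0.012, θ=0.001, ω=-0.019
apply F[8]=-0.053 → step 9: x=0.002, v=0.011, θ=0.001, ω=-0.016
apply F[9]=-0.051 → step 10: x=0.002, v=0.010, θ=0.000, ω=-0.014
apply F[10]=-0.047 → step 11: x=0.003, v=0.010, θ=0.000, ω=-0.012
apply F[11]=-0.044 → step 12: x=0.003, v=0.009, θ=-0.000, ω=-0.010
apply F[12]=-0.041 → step 13: x=0.003, v=0.008, θ=-0.000, ω=-0.008
apply F[13]=-0.038 → step 14: x=0.003, v=0.008, θ=-0.000, ω=-0.007
apply F[14]=-0.035 → step 15: x=0.003, v=0.007, θ=-0.001, ω=-0.006
apply F[15]=-0.033 → step 16: x=0.003, v=0.007, θ=-0.001, ω=-0.005
apply F[16]=-0.031 → step 17: x=0.004, v=0.006, θ=-0.001, ω=-0.004
Max |angle| over trajectory = 0.005 rad = 0.3°.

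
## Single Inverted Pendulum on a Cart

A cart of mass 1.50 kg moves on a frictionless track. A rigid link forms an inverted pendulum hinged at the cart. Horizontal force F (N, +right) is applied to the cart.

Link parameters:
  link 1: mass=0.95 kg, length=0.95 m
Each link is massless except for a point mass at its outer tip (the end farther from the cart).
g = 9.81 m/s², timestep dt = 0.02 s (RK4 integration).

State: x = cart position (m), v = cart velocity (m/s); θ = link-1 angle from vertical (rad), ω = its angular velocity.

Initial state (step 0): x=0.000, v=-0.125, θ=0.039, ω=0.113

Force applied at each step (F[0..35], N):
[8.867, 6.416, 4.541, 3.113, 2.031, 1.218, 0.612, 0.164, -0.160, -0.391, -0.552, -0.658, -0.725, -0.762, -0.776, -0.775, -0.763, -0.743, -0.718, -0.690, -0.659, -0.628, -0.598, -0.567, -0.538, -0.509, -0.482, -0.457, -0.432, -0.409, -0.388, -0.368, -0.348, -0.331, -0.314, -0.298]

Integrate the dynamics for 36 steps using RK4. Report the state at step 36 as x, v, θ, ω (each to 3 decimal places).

apply F[0]=+8.867 → step 1: x=-0.001, v=-0.012, θ=0.040, ω=0.002
apply F[1]=+6.416 → step 2: x=-0.001, v=0.069, θ=0.039, ω=-0.074
apply F[2]=+4.541 → step 3: x=0.001, v=0.124, θ=0.037, ω=-0.125
apply F[3]=+3.113 → step 4: x=0.004, v=0.161, θ=0.035, ω=-0.156
apply F[4]=+2.031 → step 5: x=0.007, v=0.184, θ=0.031, ω=-0.174
apply F[5]=+1.218 → step 6: x=0.011, v=0.197, θ=0.028, ω=-0.181
apply F[6]=+0.612 → step 7: x=0.015, v=0.202, θ=0.024, ω=-0.181
apply F[7]=+0.164 → step 8: x=0.019, v=0.201, θ=0.021, ω=-0.175
apply F[8]=-0.160 → step 9: x=0.023, v=0.197, θ=0.017, ω=-0.167
apply F[9]=-0.391 → step 10: x=0.027, v=0.190, θ=0.014, ω=-0.156
apply F[10]=-0.552 → step 11: x=0.031, v=0.181, θ=0.011, ω=-0.144
apply F[11]=-0.658 → step 12: x=0.034, v=0.171, θ=0.008, ω=-0.132
apply F[12]=-0.725 → step 13: x=0.038, v=0.160, θ=0.006, ω=-0.119
apply F[13]=-0.762 → step 14: x=0.041, v=0.150, θ=0.003, ω=-0.107
apply F[14]=-0.776 → step 15: x=0.044, v=0.139, θ=0.001, ω=-0.095
apply F[15]=-0.775 → step 16: x=0.046, v=0.129, θ=-0.000, ω=-0.084
apply F[16]=-0.763 → step 17: x=0.049, v=0.119, θ=-0.002, ω=-0.074
apply F[17]=-0.743 → step 18: x=0.051, v=0.109, θ=-0.003, ω=-0.064
apply F[18]=-0.718 → step 19: x=0.053, v=0.100, θ=-0.005, ω=-0.056
apply F[19]=-0.690 → step 20: x=0.055, v=0.091, θ=-0.006, ω=-0.048
apply F[20]=-0.659 → step 21: x=0.057, v=0.083, θ=-0.006, ω=-0.041
apply F[21]=-0.628 → step 22: x=0.058, v=0.076, θ=-0.007, ω=-0.034
apply F[22]=-0.598 → step 23: x=0.060, v=0.069, θ=-0.008, ω=-0.028
apply F[23]=-0.567 → step 24: x=0.061, v=0.062, θ=-0.008, ω=-0.023
apply F[24]=-0.538 → step 25: x=0.062, v=0.056, θ=-0.009, ω=-0.018
apply F[25]=-0.509 → step 26: x=0.063, v=0.050, θ=-0.009, ω=-0.014
apply F[26]=-0.482 → step 27: x=0.064, v=0.045, θ=-0.009, ω=-0.010
apply F[27]=-0.457 → step 28: x=0.065, v=0.040, θ=-0.010, ω=-0.007
apply F[28]=-0.432 → step 29: x=0.066, v=0.036, θ=-0.010, ω=-0.004
apply F[29]=-0.409 → step 30: x=0.067, v=0.031, θ=-0.010, ω=-0.002
apply F[30]=-0.388 → step 31: x=0.067, v=0.027, θ=-0.010, ω=0.000
apply F[31]=-0.368 → step 32: x=0.068, v=0.024, θ=-0.010, ω=0.002
apply F[32]=-0.348 → step 33: x=0.068, v=0.020, θ=-0.010, ω=0.004
apply F[33]=-0.331 → step 34: x=0.069, v=0.017, θ=-0.010, ω=0.005
apply F[34]=-0.314 → step 35: x=0.069, v=0.014, θ=-0.009, ω=0.006
apply F[35]=-0.298 → step 36: x=0.069, v=0.011, θ=-0.009, ω=0.007

Answer: x=0.069, v=0.011, θ=-0.009, ω=0.007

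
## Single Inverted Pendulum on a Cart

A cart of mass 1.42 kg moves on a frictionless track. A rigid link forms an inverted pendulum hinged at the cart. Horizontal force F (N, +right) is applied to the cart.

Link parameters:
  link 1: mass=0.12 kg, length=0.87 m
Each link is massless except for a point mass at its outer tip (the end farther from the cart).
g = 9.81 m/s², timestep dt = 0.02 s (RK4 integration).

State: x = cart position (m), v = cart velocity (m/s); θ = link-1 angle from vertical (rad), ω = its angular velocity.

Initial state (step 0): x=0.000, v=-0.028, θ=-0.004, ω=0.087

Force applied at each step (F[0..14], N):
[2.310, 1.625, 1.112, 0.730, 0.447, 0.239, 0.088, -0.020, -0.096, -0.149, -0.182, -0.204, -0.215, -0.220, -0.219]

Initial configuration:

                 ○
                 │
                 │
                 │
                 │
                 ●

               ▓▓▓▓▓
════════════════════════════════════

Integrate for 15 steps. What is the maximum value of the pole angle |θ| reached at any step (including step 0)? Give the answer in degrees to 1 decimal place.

Answer: 0.3°

Derivation:
apply F[0]=+2.310 → step 1: x=-0.000, v=0.005, θ=-0.003, ω=0.049
apply F[1]=+1.625 → step 2: x=0.000, v=0.028, θ=-0.002, ω=0.022
apply F[2]=+1.112 → step 3: x=0.001, v=0.043, θ=-0.002, ω=0.004
apply F[3]=+0.730 → step 4: x=0.002, v=0.054, θ=-0.002, ω=-0.009
apply F[4]=+0.447 → step 5: x=0.003, v=0.060, θ=-0.002, ω=-0.016
apply F[5]=+0.239 → step 6: x=0.004, v=0.063, θ=-0.002, ω=-0.021
apply F[6]=+0.088 → step 7: x=0.005, v=0.065, θ=-0.003, ω=-0.023
apply F[7]=-0.020 → step 8: x=0.007, v=0.064, θ=-0.003, ω=-0.023
apply F[8]=-0.096 → step 9: x=0.008, v=0.063, θ=-0.004, ω=-0.023
apply F[9]=-0.149 → step 10: x=0.009, v=0.061, θ=-0.004, ω=-0.021
apply F[10]=-0.182 → step 11: x=0.010, v=0.058, θ=-0.005, ω=-0.019
apply F[11]=-0.204 → step 12: x=0.012, v=0.056, θ=-0.005, ω=-0.017
apply F[12]=-0.215 → step 13: x=0.013, v=0.053, θ=-0.005, ω=-0.015
apply F[13]=-0.220 → step 14: x=0.014, v=0.050, θ=-0.006, ω=-0.013
apply F[14]=-0.219 → step 15: x=0.015, v=0.047, θ=-0.006, ω=-0.010
Max |angle| over trajectory = 0.006 rad = 0.3°.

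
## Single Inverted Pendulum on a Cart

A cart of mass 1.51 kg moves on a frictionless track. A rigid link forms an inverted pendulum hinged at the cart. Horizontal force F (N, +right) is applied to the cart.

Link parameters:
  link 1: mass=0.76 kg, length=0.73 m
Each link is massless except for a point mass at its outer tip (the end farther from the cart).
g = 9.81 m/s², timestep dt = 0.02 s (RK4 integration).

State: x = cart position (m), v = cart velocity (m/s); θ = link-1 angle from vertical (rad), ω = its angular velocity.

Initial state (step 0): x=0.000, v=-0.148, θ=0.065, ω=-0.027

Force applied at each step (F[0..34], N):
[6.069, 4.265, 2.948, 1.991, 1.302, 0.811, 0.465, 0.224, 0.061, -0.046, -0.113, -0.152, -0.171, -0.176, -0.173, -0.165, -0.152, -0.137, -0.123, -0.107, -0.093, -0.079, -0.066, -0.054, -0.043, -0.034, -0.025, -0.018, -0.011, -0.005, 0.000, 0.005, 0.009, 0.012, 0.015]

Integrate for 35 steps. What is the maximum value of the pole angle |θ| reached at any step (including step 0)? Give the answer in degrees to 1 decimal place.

Answer: 3.7°

Derivation:
apply F[0]=+6.069 → step 1: x=-0.002, v=-0.074, θ=0.064, ω=-0.111
apply F[1]=+4.265 → step 2: x=-0.003, v=-0.024, θ=0.061, ω=-0.163
apply F[2]=+2.948 → step 3: x=-0.003, v=0.009, θ=0.057, ω=-0.192
apply F[3]=+1.991 → step 4: x=-0.003, v=0.030, θ=0.053, ω=-0.206
apply F[4]=+1.302 → step 5: x=-0.002, v=0.042, θ=0.049, ω=-0.209
apply F[5]=+0.811 → step 6: x=-0.001, v=0.049, θ=0.045, ω=-0.204
apply F[6]=+0.465 → step 7: x=-0.000, v=0.050, θ=0.041, ω=-0.195
apply F[7]=+0.224 → step 8: x=0.001, v=0.050, θ=0.037, ω=-0.184
apply F[8]=+0.061 → step 9: x=0.002, v=0.047, θ=0.034, ω=-0.170
apply F[9]=-0.046 → step 10: x=0.003, v=0.043, θ=0.031, ω=-0.157
apply F[10]=-0.113 → step 11: x=0.003, v=0.039, θ=0.028, ω=-0.143
apply F[11]=-0.152 → step 12: x=0.004, v=0.034, θ=0.025, ω=-0.130
apply F[12]=-0.171 → step 13: x=0.005, v=0.030, θ=0.022, ω=-0.117
apply F[13]=-0.176 → step 14: x=0.005, v=0.025, θ=0.020, ω=-0.105
apply F[14]=-0.173 → step 15: x=0.006, v=0.021, θ=0.018, ω=-0.094
apply F[15]=-0.165 → step 16: x=0.006, v=0.017, θ=0.016, ω=-0.085
apply F[16]=-0.152 → step 17: x=0.006, v=0.014, θ=0.015, ω=-0.076
apply F[17]=-0.137 → step 18: x=0.007, v=0.010, θ=0.013, ω=-0.067
apply F[18]=-0.123 → step 19: x=0.007, v=0.007, θ=0.012, ω=-0.060
apply F[19]=-0.107 → step 20: x=0.007, v=0.005, θ=0.011, ω=-0.053
apply F[20]=-0.093 → step 21: x=0.007, v=0.003, θ=0.010, ω=-0.048
apply F[21]=-0.079 → step 22: x=0.007, v=0.001, θ=0.009, ω=-0.042
apply F[22]=-0.066 → step 23: x=0.007, v=-0.001, θ=0.008, ω=-0.038
apply F[23]=-0.054 → step 24: x=0.007, v=-0.003, θ=0.007, ω=-0.034
apply F[24]=-0.043 → step 25: x=0.007, v=-0.004, θ=0.007, ω=-0.030
apply F[25]=-0.034 → step 26: x=0.007, v=-0.005, θ=0.006, ω=-0.027
apply F[26]=-0.025 → step 27: x=0.007, v=-0.006, θ=0.006, ω=-0.024
apply F[27]=-0.018 → step 28: x=0.007, v=-0.007, θ=0.005, ω=-0.021
apply F[28]=-0.011 → step 29: x=0.006, v=-0.007, θ=0.005, ω=-0.019
apply F[29]=-0.005 → step 30: x=0.006, v=-0.008, θ=0.005, ω=-0.017
apply F[30]=+0.000 → step 31: x=0.006, v=-0.008, θ=0.004, ω=-0.015
apply F[31]=+0.005 → step 32: x=0.006, v=-0.009, θ=0.004, ω=-0.014
apply F[32]=+0.009 → step 33: x=0.006, v=-0.009, θ=0.004, ω=-0.012
apply F[33]=+0.012 → step 34: x=0.006, v=-0.009, θ=0.003, ω=-0.011
apply F[34]=+0.015 → step 35: x=0.005, v=-0.009, θ=0.003, ω=-0.010
Max |angle| over trajectory = 0.065 rad = 3.7°.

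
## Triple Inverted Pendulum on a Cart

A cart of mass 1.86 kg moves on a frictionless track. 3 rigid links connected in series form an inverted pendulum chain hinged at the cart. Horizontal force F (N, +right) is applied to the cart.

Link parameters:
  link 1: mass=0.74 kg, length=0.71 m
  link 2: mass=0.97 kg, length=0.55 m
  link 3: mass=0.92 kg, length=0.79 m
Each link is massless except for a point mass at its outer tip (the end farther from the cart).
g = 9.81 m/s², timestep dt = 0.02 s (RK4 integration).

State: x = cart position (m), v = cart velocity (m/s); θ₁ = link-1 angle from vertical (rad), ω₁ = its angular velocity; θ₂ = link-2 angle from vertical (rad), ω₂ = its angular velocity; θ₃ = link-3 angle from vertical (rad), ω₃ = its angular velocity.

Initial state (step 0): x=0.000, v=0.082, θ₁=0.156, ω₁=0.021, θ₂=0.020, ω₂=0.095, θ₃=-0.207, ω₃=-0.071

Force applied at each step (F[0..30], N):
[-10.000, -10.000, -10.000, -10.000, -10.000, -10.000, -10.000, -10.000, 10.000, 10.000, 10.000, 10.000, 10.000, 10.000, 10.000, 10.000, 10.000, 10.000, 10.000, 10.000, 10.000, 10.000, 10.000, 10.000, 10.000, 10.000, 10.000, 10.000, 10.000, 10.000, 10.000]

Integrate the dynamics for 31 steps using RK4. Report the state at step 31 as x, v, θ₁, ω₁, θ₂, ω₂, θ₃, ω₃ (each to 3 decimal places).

apply F[0]=-10.000 → step 1: x=0.000, v=-0.061, θ₁=0.160, ω₁=0.338, θ₂=0.021, ω₂=0.015, θ₃=-0.209, ω₃=-0.157
apply F[1]=-10.000 → step 2: x=-0.002, v=-0.203, θ₁=0.170, ω₁=0.658, θ₂=0.021, ω₂=-0.069, θ₃=-0.213, ω₃=-0.242
apply F[2]=-10.000 → step 3: x=-0.008, v=-0.347, θ₁=0.186, ω₁=0.984, θ₂=0.018, ω₂=-0.160, θ₃=-0.219, ω₃=-0.322
apply F[3]=-10.000 → step 4: x=-0.016, v=-0.490, θ₁=0.209, ω₁=1.317, θ₂=0.014, ω₂=-0.260, θ₃=-0.226, ω₃=-0.395
apply F[4]=-10.000 → step 5: x=-0.028, v=-0.632, θ₁=0.239, ω₁=1.652, θ₂=0.008, ω₂=-0.368, θ₃=-0.235, ω₃=-0.457
apply F[5]=-10.000 → step 6: x=-0.042, v=-0.771, θ₁=0.275, ω₁=1.986, θ₂=-0.001, ω₂=-0.477, θ₃=-0.244, ω₃=-0.506
apply F[6]=-10.000 → step 7: x=-0.058, v=-0.904, θ₁=0.318, ω₁=2.308, θ₂=-0.011, ω₂=-0.575, θ₃=-0.255, ω₃=-0.541
apply F[7]=-10.000 → step 8: x=-0.078, v=-1.030, θ₁=0.367, ω₁=2.610, θ₂=-0.023, ω₂=-0.650, θ₃=-0.266, ω₃=-0.561
apply F[8]=+10.000 → step 9: x=-0.098, v=-0.960, θ₁=0.420, ω₁=2.714, θ₂=-0.038, ω₂=-0.812, θ₃=-0.277, ω₃=-0.597
apply F[9]=+10.000 → step 10: x=-0.116, v=-0.888, θ₁=0.476, ω₁=2.822, θ₂=-0.056, ω₂=-0.971, θ₃=-0.290, ω₃=-0.624
apply F[10]=+10.000 → step 11: x=-0.133, v=-0.812, θ₁=0.533, ω₁=2.928, θ₂=-0.077, ω₂=-1.121, θ₃=-0.302, ω₃=-0.643
apply F[11]=+10.000 → step 12: x=-0.149, v=-0.732, θ₁=0.593, ω₁=3.032, θ₂=-0.101, ω₂=-1.257, θ₃=-0.315, ω₃=-0.656
apply F[12]=+10.000 → step 13: x=-0.162, v=-0.648, θ₁=0.655, ω₁=3.132, θ₂=-0.127, ω₂=-1.376, θ₃=-0.329, ω₃=-0.663
apply F[13]=+10.000 → step 14: x=-0.174, v=-0.560, θ₁=0.718, ω₁=3.230, θ₂=-0.156, ω₂=-1.477, θ₃=-0.342, ω₃=-0.667
apply F[14]=+10.000 → step 15: x=-0.185, v=-0.467, θ₁=0.784, ω₁=3.328, θ₂=-0.186, ω₂=-1.559, θ₃=-0.355, ω₃=-0.667
apply F[15]=+10.000 → step 16: x=-0.193, v=-0.371, θ₁=0.851, ω₁=3.427, θ₂=-0.218, ω₂=-1.620, θ₃=-0.369, ω₃=-0.666
apply F[16]=+10.000 → step 17: x=-0.199, v=-0.271, θ₁=0.921, ω₁=3.531, θ₂=-0.251, ω₂=-1.660, θ₃=-0.382, ω₃=-0.664
apply F[17]=+10.000 → step 18: x=-0.204, v=-0.166, θ₁=0.993, ω₁=3.642, θ₂=-0.284, ω₂=-1.677, θ₃=-0.395, ω₃=-0.661
apply F[18]=+10.000 → step 19: x=-0.206, v=-0.056, θ₁=1.067, ω₁=3.765, θ₂=-0.318, ω₂=-1.669, θ₃=-0.408, ω₃=-0.659
apply F[19]=+10.000 → step 20: x=-0.206, v=0.059, θ₁=1.143, ω₁=3.903, θ₂=-0.351, ω₂=-1.633, θ₃=-0.421, ω₃=-0.657
apply F[20]=+10.000 → step 21: x=-0.204, v=0.181, θ₁=1.223, ω₁=4.061, θ₂=-0.383, ω₂=-1.564, θ₃=-0.435, ω₃=-0.656
apply F[21]=+10.000 → step 22: x=-0.199, v=0.311, θ₁=1.306, ω₁=4.246, θ₂=-0.413, ω₂=-1.457, θ₃=-0.448, ω₃=-0.655
apply F[22]=+10.000 → step 23: x=-0.191, v=0.452, θ₁=1.393, ω₁=4.466, θ₂=-0.441, ω₂=-1.302, θ₃=-0.461, ω₃=-0.655
apply F[23]=+10.000 → step 24: x=-0.181, v=0.609, θ₁=1.485, ω₁=4.730, θ₂=-0.465, ω₂=-1.088, θ₃=-0.474, ω₃=-0.655
apply F[24]=+10.000 → step 25: x=-0.167, v=0.785, θ₁=1.583, ω₁=5.053, θ₂=-0.484, ω₂=-0.802, θ₃=-0.487, ω₃=-0.655
apply F[25]=+10.000 → step 26: x=-0.149, v=0.990, θ₁=1.688, ω₁=5.452, θ₂=-0.496, ω₂=-0.424, θ₃=-0.500, ω₃=-0.655
apply F[26]=+10.000 → step 27: x=-0.127, v=1.235, θ₁=1.801, ω₁=5.953, θ₂=-0.500, ω₂=0.074, θ₃=-0.513, ω₃=-0.657
apply F[27]=+10.000 → step 28: x=-0.099, v=1.536, θ₁=1.927, ω₁=6.593, θ₂=-0.492, ω₂=0.726, θ₃=-0.526, ω₃=-0.662
apply F[28]=+10.000 → step 29: x=-0.065, v=1.917, θ₁=2.066, ω₁=7.426, θ₂=-0.469, ω₂=1.584, θ₃=-0.540, ω₃=-0.683
apply F[29]=+10.000 → step 30: x=-0.022, v=2.414, θ₁=2.225, ω₁=8.532, θ₂=-0.427, ω₂=2.728, θ₃=-0.554, ω₃=-0.748
apply F[30]=+10.000 → step 31: x=0.033, v=3.071, θ₁=2.410, ω₁=10.023, θ₂=-0.358, ω₂=4.279, θ₃=-0.571, ω₃=-0.934

Answer: x=0.033, v=3.071, θ₁=2.410, ω₁=10.023, θ₂=-0.358, ω₂=4.279, θ₃=-0.571, ω₃=-0.934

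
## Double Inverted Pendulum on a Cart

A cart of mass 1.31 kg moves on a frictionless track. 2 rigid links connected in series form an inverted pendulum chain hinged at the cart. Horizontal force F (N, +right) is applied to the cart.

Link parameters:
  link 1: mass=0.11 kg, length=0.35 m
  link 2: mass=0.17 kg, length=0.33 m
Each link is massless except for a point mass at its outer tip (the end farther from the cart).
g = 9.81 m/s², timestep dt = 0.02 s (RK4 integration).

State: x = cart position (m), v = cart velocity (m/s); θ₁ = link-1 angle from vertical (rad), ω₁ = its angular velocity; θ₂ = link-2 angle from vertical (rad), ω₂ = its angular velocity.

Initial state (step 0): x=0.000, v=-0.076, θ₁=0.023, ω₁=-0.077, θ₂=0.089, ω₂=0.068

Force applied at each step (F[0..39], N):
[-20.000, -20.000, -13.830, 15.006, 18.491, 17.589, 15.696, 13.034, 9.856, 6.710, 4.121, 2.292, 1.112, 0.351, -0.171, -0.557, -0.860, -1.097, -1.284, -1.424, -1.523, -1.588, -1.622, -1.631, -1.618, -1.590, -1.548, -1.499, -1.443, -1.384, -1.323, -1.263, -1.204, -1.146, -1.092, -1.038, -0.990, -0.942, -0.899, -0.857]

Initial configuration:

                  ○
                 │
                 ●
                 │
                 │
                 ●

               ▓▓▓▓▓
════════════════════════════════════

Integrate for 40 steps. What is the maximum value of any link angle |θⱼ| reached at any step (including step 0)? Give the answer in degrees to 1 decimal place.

Answer: 10.1°

Derivation:
apply F[0]=-20.000 → step 1: x=-0.005, v=-0.382, θ₁=0.030, ω₁=0.759, θ₂=0.091, ω₂=0.161
apply F[1]=-20.000 → step 2: x=-0.015, v=-0.689, θ₁=0.053, ω₁=1.617, θ₂=0.095, ω₂=0.232
apply F[2]=-13.830 → step 3: x=-0.031, v=-0.903, θ₁=0.092, ω₁=2.247, θ₂=0.100, ω₂=0.263
apply F[3]=+15.006 → step 4: x=-0.047, v=-0.678, θ₁=0.131, ω₁=1.682, θ₂=0.106, ω₂=0.248
apply F[4]=+18.491 → step 5: x=-0.058, v=-0.403, θ₁=0.158, ω₁=1.022, θ₂=0.110, ω₂=0.184
apply F[5]=+17.589 → step 6: x=-0.063, v=-0.142, θ₁=0.173, ω₁=0.437, θ₂=0.113, ω₂=0.085
apply F[6]=+15.696 → step 7: x=-0.064, v=0.089, θ₁=0.177, ω₁=-0.051, θ₂=0.113, ω₂=-0.026
apply F[7]=+13.034 → step 8: x=-0.060, v=0.279, θ₁=0.172, ω₁=-0.429, θ₂=0.112, ω₂=-0.134
apply F[8]=+9.856 → step 9: x=-0.053, v=0.422, θ₁=0.161, ω₁=-0.685, θ₂=0.108, ω₂=-0.227
apply F[9]=+6.710 → step 10: x=-0.044, v=0.518, θ₁=0.146, ω₁=-0.827, θ₂=0.103, ω₂=-0.302
apply F[10]=+4.121 → step 11: x=-0.033, v=0.575, θ₁=0.129, ω₁=-0.879, θ₂=0.096, ω₂=-0.359
apply F[11]=+2.292 → step 12: x=-0.021, v=0.605, θ₁=0.111, ω₁=-0.874, θ₂=0.088, ω₂=-0.400
apply F[12]=+1.112 → step 13: x=-0.009, v=0.618, θ₁=0.094, ω₁=-0.838, θ₂=0.080, ω₂=-0.427
apply F[13]=+0.351 → step 14: x=0.004, v=0.620, θ₁=0.078, ω₁=-0.787, θ₂=0.071, ω₂=-0.441
apply F[14]=-0.171 → step 15: x=0.016, v=0.614, θ₁=0.063, ω₁=-0.730, θ₂=0.063, ω₂=-0.446
apply F[15]=-0.557 → step 16: x=0.028, v=0.604, θ₁=0.049, ω₁=-0.670, θ₂=0.054, ω₂=-0.442
apply F[16]=-0.860 → step 17: x=0.040, v=0.589, θ₁=0.036, ω₁=-0.610, θ₂=0.045, ω₂=-0.431
apply F[17]=-1.097 → step 18: x=0.052, v=0.571, θ₁=0.024, ω₁=-0.551, θ₂=0.036, ω₂=-0.415
apply F[18]=-1.284 → step 19: x=0.063, v=0.550, θ₁=0.014, ω₁=-0.494, θ₂=0.028, ω₂=-0.395
apply F[19]=-1.424 → step 20: x=0.074, v=0.528, θ₁=0.004, ω₁=-0.439, θ₂=0.021, ω₂=-0.372
apply F[20]=-1.523 → step 21: x=0.084, v=0.505, θ₁=-0.004, ω₁=-0.387, θ₂=0.013, ω₂=-0.347
apply F[21]=-1.588 → step 22: x=0.094, v=0.481, θ₁=-0.011, ω₁=-0.338, θ₂=0.007, ω₂=-0.321
apply F[22]=-1.622 → step 23: x=0.103, v=0.457, θ₁=-0.017, ω₁=-0.292, θ₂=0.001, ω₂=-0.294
apply F[23]=-1.631 → step 24: x=0.112, v=0.433, θ₁=-0.023, ω₁=-0.250, θ₂=-0.005, ω₂=-0.267
apply F[24]=-1.618 → step 25: x=0.121, v=0.409, θ₁=-0.027, ω₁=-0.212, θ₂=-0.010, ω₂=-0.240
apply F[25]=-1.590 → step 26: x=0.129, v=0.386, θ₁=-0.031, ω₁=-0.177, θ₂=-0.015, ω₂=-0.214
apply F[26]=-1.548 → step 27: x=0.136, v=0.364, θ₁=-0.034, ω₁=-0.146, θ₂=-0.019, ω₂=-0.190
apply F[27]=-1.499 → step 28: x=0.143, v=0.343, θ₁=-0.037, ω₁=-0.118, θ₂=-0.022, ω₂=-0.166
apply F[28]=-1.443 → step 29: x=0.150, v=0.322, θ₁=-0.039, ω₁=-0.094, θ₂=-0.025, ω₂=-0.144
apply F[29]=-1.384 → step 30: x=0.156, v=0.303, θ₁=-0.041, ω₁=-0.072, θ₂=-0.028, ω₂=-0.124
apply F[30]=-1.323 → step 31: x=0.162, v=0.284, θ₁=-0.042, ω₁=-0.054, θ₂=-0.030, ω₂=-0.105
apply F[31]=-1.263 → step 32: x=0.167, v=0.267, θ₁=-0.043, ω₁=-0.038, θ₂=-0.032, ω₂=-0.088
apply F[32]=-1.204 → step 33: x=0.173, v=0.250, θ₁=-0.044, ω₁=-0.024, θ₂=-0.034, ω₂=-0.072
apply F[33]=-1.146 → step 34: x=0.177, v=0.235, θ₁=-0.044, ω₁=-0.012, θ₂=-0.035, ω₂=-0.058
apply F[34]=-1.092 → step 35: x=0.182, v=0.220, θ₁=-0.044, ω₁=-0.001, θ₂=-0.036, ω₂=-0.045
apply F[35]=-1.038 → step 36: x=0.186, v=0.206, θ₁=-0.044, ω₁=0.007, θ₂=-0.037, ω₂=-0.034
apply F[36]=-0.990 → step 37: x=0.190, v=0.192, θ₁=-0.044, ω₁=0.015, θ₂=-0.037, ω₂=-0.023
apply F[37]=-0.942 → step 38: x=0.194, v=0.180, θ₁=-0.043, ω₁=0.021, θ₂=-0.038, ω₂=-0.014
apply F[38]=-0.899 → step 39: x=0.197, v=0.168, θ₁=-0.043, ω₁=0.026, θ₂=-0.038, ω₂=-0.006
apply F[39]=-0.857 → step 40: x=0.201, v=0.157, θ₁=-0.042, ω₁=0.030, θ₂=-0.038, ω₂=0.001
Max |angle| over trajectory = 0.177 rad = 10.1°.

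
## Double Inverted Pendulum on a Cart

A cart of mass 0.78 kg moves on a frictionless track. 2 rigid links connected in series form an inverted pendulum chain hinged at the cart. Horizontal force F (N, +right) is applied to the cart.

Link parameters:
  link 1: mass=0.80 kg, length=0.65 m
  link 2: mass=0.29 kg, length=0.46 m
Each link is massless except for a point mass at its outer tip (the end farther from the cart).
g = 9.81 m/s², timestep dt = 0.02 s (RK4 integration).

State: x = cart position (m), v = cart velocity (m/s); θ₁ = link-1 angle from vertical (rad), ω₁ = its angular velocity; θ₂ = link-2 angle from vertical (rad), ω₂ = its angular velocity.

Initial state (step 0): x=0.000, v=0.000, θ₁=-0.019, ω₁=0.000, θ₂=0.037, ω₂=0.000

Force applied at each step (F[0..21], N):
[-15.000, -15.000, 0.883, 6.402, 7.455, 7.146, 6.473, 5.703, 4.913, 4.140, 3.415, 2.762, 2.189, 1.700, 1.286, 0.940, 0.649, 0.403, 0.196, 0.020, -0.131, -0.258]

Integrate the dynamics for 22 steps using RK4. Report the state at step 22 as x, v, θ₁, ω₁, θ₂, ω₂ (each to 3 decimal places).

Answer: x=0.029, v=0.387, θ₁=0.010, ω₁=-0.252, θ₂=0.015, ω₂=-0.148

Derivation:
apply F[0]=-15.000 → step 1: x=-0.004, v=-0.380, θ₁=-0.013, ω₁=0.573, θ₂=0.037, ω₂=0.032
apply F[1]=-15.000 → step 2: x=-0.015, v=-0.763, θ₁=0.004, ω₁=1.156, θ₂=0.038, ω₂=0.057
apply F[2]=+0.883 → step 3: x=-0.030, v=-0.744, θ₁=0.027, ω₁=1.130, θ₂=0.040, ω₂=0.069
apply F[3]=+6.402 → step 4: x=-0.044, v=-0.590, θ₁=0.047, ω₁=0.903, θ₂=0.041, ω₂=0.071
apply F[4]=+7.455 → step 5: x=-0.054, v=-0.414, θ₁=0.063, ω₁=0.651, θ₂=0.042, ω₂=0.062
apply F[5]=+7.146 → step 6: x=-0.060, v=-0.250, θ₁=0.073, ω₁=0.423, θ₂=0.043, ω₂=0.047
apply F[6]=+6.473 → step 7: x=-0.064, v=-0.106, θ₁=0.080, ω₁=0.230, θ₂=0.044, ω₂=0.027
apply F[7]=+5.703 → step 8: x=-0.065, v=0.017, θ₁=0.083, ω₁=0.070, θ₂=0.044, ω₂=0.004
apply F[8]=+4.913 → step 9: x=-0.063, v=0.119, θ₁=0.083, ω₁=-0.057, θ₂=0.044, ω₂=-0.019
apply F[9]=+4.140 → step 10: x=-0.060, v=0.202, θ₁=0.081, ω₁=-0.155, θ₂=0.044, ω₂=-0.042
apply F[10]=+3.415 → step 11: x=-0.055, v=0.267, θ₁=0.077, ω₁=-0.228, θ₂=0.043, ω₂=-0.063
apply F[11]=+2.762 → step 12: x=-0.050, v=0.318, θ₁=0.072, ω₁=-0.279, θ₂=0.041, ω₂=-0.082
apply F[12]=+2.189 → step 13: x=-0.043, v=0.355, θ₁=0.066, ω₁=-0.312, θ₂=0.039, ω₂=-0.099
apply F[13]=+1.700 → step 14: x=-0.036, v=0.381, θ₁=0.060, ω₁=-0.331, θ₂=0.037, ω₂=-0.114
apply F[14]=+1.286 → step 15: x=-0.028, v=0.399, θ₁=0.053, ω₁=-0.338, θ₂=0.035, ω₂=-0.125
apply F[15]=+0.940 → step 16: x=-0.020, v=0.409, θ₁=0.046, ω₁=-0.338, θ₂=0.032, ω₂=-0.135
apply F[16]=+0.649 → step 17: x=-0.011, v=0.414, θ₁=0.040, ω₁=-0.331, θ₂=0.029, ω₂=-0.142
apply F[17]=+0.403 → step 18: x=-0.003, v=0.415, θ₁=0.033, ω₁=-0.320, θ₂=0.027, ω₂=-0.146
apply F[18]=+0.196 → step 19: x=0.005, v=0.412, θ₁=0.027, ω₁=-0.306, θ₂=0.024, ω₂=-0.149
apply F[19]=+0.020 → step 20: x=0.013, v=0.406, θ₁=0.021, ω₁=-0.289, θ₂=0.021, ω₂=-0.150
apply F[20]=-0.131 → step 21: x=0.021, v=0.397, θ₁=0.015, ω₁=-0.271, θ₂=0.018, ω₂=-0.150
apply F[21]=-0.258 → step 22: x=0.029, v=0.387, θ₁=0.010, ω₁=-0.252, θ₂=0.015, ω₂=-0.148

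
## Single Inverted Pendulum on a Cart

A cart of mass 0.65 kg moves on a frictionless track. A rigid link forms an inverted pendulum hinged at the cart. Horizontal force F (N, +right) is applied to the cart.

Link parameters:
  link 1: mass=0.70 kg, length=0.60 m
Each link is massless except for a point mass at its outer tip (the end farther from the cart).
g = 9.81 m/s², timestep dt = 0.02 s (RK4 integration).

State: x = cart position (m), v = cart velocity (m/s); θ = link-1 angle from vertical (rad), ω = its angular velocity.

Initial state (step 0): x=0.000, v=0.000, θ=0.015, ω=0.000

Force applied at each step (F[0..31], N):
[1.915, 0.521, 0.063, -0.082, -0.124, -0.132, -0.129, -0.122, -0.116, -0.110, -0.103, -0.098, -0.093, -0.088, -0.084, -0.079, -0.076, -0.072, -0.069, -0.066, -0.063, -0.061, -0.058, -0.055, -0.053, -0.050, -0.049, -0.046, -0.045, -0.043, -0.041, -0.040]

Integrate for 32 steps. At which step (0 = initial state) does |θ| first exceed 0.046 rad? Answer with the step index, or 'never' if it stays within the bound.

Answer: never

Derivation:
apply F[0]=+1.915 → step 1: x=0.001, v=0.056, θ=0.014, ω=-0.088
apply F[1]=+0.521 → step 2: x=0.002, v=0.069, θ=0.012, ω=-0.106
apply F[2]=+0.063 → step 3: x=0.003, v=0.069, θ=0.010, ω=-0.102
apply F[3]=-0.082 → step 4: x=0.005, v=0.064, θ=0.008, ω=-0.091
apply F[4]=-0.124 → step 5: x=0.006, v=0.059, θ=0.006, ω=-0.080
apply F[5]=-0.132 → step 6: x=0.007, v=0.054, θ=0.005, ω=-0.069
apply F[6]=-0.129 → step 7: x=0.008, v=0.049, θ=0.004, ω=-0.060
apply F[7]=-0.122 → step 8: x=0.009, v=0.044, θ=0.003, ω=-0.051
apply F[8]=-0.116 → step 9: x=0.010, v=0.040, θ=0.002, ω=-0.044
apply F[9]=-0.110 → step 10: x=0.010, v=0.037, θ=0.001, ω=-0.037
apply F[10]=-0.103 → step 11: x=0.011, v=0.033, θ=0.000, ω=-0.032
apply F[11]=-0.098 → step 12: x=0.012, v=0.030, θ=-0.000, ω=-0.027
apply F[12]=-0.093 → step 13: x=0.012, v=0.028, θ=-0.001, ω=-0.023
apply F[13]=-0.088 → step 14: x=0.013, v=0.025, θ=-0.001, ω=-0.019
apply F[14]=-0.084 → step 15: x=0.013, v=0.023, θ=-0.002, ω=-0.016
apply F[15]=-0.079 → step 16: x=0.014, v=0.021, θ=-0.002, ω=-0.013
apply F[16]=-0.076 → step 17: x=0.014, v=0.019, θ=-0.002, ω=-0.011
apply F[17]=-0.072 → step 18: x=0.015, v=0.017, θ=-0.002, ω=-0.008
apply F[18]=-0.069 → step 19: x=0.015, v=0.016, θ=-0.003, ω=-0.007
apply F[19]=-0.066 → step 20: x=0.015, v=0.014, θ=-0.003, ω=-0.005
apply F[20]=-0.063 → step 21: x=0.015, v=0.013, θ=-0.003, ω=-0.004
apply F[21]=-0.061 → step 22: x=0.016, v=0.012, θ=-0.003, ω=-0.002
apply F[22]=-0.058 → step 23: x=0.016, v=0.010, θ=-0.003, ω=-0.001
apply F[23]=-0.055 → step 24: x=0.016, v=0.009, θ=-0.003, ω=-0.001
apply F[24]=-0.053 → step 25: x=0.016, v=0.008, θ=-0.003, ω=0.000
apply F[25]=-0.050 → step 26: x=0.016, v=0.007, θ=-0.003, ω=0.001
apply F[26]=-0.049 → step 27: x=0.017, v=0.006, θ=-0.003, ω=0.001
apply F[27]=-0.046 → step 28: x=0.017, v=0.006, θ=-0.003, ω=0.002
apply F[28]=-0.045 → step 29: x=0.017, v=0.005, θ=-0.003, ω=0.002
apply F[29]=-0.043 → step 30: x=0.017, v=0.004, θ=-0.003, ω=0.002
apply F[30]=-0.041 → step 31: x=0.017, v=0.003, θ=-0.003, ω=0.003
apply F[31]=-0.040 → step 32: x=0.017, v=0.003, θ=-0.003, ω=0.003
max |θ| = 0.015 ≤ 0.046 over all 33 states.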